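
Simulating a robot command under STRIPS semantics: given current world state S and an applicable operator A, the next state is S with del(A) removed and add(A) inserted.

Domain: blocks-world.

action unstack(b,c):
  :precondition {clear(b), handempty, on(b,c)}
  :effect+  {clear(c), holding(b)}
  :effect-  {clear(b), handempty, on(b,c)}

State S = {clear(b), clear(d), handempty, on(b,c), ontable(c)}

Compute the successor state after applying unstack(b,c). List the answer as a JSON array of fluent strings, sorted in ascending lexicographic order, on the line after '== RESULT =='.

Compute (S \ del) ∪ add:
  pre ⊆ S: {clear(b), handempty, on(b,c)} ⊆ S  — applicable
  S \ del = {clear(d), ontable(c)}
  ∪ add   = {clear(c), clear(d), holding(b), ontable(c)}

== RESULT ==
["clear(c)", "clear(d)", "holding(b)", "ontable(c)"]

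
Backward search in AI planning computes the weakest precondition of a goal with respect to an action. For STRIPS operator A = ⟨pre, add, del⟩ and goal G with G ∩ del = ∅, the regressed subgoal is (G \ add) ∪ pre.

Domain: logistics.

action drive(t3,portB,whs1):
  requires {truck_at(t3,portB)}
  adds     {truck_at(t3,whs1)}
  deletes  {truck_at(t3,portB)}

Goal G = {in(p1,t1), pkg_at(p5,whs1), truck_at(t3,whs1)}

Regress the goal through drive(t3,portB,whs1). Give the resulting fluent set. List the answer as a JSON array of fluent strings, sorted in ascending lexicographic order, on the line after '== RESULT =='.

Regress:
  G ∩ del = {}  (empty — regression defined)
  G \ add = {in(p1,t1), pkg_at(p5,whs1), truck_at(t3,whs1)} \ {truck_at(t3,whs1)} = {in(p1,t1), pkg_at(p5,whs1)}
  ∪ pre   = {in(p1,t1), pkg_at(p5,whs1)} ∪ {truck_at(t3,portB)}
          = {in(p1,t1), pkg_at(p5,whs1), truck_at(t3,portB)}

== RESULT ==
["in(p1,t1)", "pkg_at(p5,whs1)", "truck_at(t3,portB)"]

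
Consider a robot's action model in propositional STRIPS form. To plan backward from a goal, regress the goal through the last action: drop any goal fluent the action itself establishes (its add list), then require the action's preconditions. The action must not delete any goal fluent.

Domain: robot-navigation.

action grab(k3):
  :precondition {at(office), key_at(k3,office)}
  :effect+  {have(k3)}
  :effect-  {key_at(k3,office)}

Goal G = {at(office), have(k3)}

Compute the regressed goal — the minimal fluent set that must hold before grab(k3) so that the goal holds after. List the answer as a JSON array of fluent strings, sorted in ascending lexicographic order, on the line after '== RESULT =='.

Compute (G \ add) ∪ pre:
  G ∩ del = {}  (empty — regression defined)
  G \ add = {at(office), have(k3)} \ {have(k3)} = {at(office)}
  ∪ pre   = {at(office)} ∪ {at(office), key_at(k3,office)}
          = {at(office), key_at(k3,office)}

== RESULT ==
["at(office)", "key_at(k3,office)"]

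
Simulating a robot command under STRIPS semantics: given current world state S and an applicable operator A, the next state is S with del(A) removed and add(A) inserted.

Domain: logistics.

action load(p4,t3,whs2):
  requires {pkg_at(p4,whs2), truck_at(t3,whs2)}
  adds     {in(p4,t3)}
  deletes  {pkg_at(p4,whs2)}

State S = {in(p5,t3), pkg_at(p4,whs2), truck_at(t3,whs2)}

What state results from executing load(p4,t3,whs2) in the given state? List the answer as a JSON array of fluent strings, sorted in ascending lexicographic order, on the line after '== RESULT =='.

Progress:
  pre ⊆ S: {pkg_at(p4,whs2), truck_at(t3,whs2)} ⊆ S  — applicable
  S \ del = {in(p5,t3), truck_at(t3,whs2)}
  ∪ add   = {in(p4,t3), in(p5,t3), truck_at(t3,whs2)}

== RESULT ==
["in(p4,t3)", "in(p5,t3)", "truck_at(t3,whs2)"]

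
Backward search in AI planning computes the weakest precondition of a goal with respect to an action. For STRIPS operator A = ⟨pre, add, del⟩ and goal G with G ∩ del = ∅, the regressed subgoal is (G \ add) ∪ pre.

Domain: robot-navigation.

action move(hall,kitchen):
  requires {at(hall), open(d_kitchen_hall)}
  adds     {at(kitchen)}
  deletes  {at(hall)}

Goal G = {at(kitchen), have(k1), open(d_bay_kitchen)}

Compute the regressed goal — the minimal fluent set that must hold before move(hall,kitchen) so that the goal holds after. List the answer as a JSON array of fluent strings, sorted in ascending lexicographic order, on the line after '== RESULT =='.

Compute (G \ add) ∪ pre:
  G ∩ del = {}  (empty — regression defined)
  G \ add = {at(kitchen), have(k1), open(d_bay_kitchen)} \ {at(kitchen)} = {have(k1), open(d_bay_kitchen)}
  ∪ pre   = {have(k1), open(d_bay_kitchen)} ∪ {at(hall), open(d_kitchen_hall)}
          = {at(hall), have(k1), open(d_bay_kitchen), open(d_kitchen_hall)}

== RESULT ==
["at(hall)", "have(k1)", "open(d_bay_kitchen)", "open(d_kitchen_hall)"]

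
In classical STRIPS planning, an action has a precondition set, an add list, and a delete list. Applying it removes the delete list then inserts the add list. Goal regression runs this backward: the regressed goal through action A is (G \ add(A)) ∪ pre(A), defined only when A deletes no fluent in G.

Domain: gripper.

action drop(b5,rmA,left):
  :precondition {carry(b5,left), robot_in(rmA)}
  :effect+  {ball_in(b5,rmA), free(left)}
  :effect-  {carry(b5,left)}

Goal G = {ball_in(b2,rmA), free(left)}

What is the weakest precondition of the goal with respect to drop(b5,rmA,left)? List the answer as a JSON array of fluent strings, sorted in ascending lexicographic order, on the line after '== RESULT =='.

Regress:
  G ∩ del = {}  (empty — regression defined)
  G \ add = {ball_in(b2,rmA), free(left)} \ {ball_in(b5,rmA), free(left)} = {ball_in(b2,rmA)}
  ∪ pre   = {ball_in(b2,rmA)} ∪ {carry(b5,left), robot_in(rmA)}
          = {ball_in(b2,rmA), carry(b5,left), robot_in(rmA)}

== RESULT ==
["ball_in(b2,rmA)", "carry(b5,left)", "robot_in(rmA)"]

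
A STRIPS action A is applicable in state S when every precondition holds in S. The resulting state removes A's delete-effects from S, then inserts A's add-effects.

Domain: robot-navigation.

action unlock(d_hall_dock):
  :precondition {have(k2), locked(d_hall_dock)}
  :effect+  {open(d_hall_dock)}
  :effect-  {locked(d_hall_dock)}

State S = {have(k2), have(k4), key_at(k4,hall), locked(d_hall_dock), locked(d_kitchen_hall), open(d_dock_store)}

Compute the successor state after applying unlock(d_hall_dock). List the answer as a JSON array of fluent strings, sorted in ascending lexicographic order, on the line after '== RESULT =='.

Progress:
  pre ⊆ S: {have(k2), locked(d_hall_dock)} ⊆ S  — applicable
  S \ del = {have(k2), have(k4), key_at(k4,hall), locked(d_kitchen_hall), open(d_dock_store)}
  ∪ add   = {have(k2), have(k4), key_at(k4,hall), locked(d_kitchen_hall), open(d_dock_store), open(d_hall_dock)}

== RESULT ==
["have(k2)", "have(k4)", "key_at(k4,hall)", "locked(d_kitchen_hall)", "open(d_dock_store)", "open(d_hall_dock)"]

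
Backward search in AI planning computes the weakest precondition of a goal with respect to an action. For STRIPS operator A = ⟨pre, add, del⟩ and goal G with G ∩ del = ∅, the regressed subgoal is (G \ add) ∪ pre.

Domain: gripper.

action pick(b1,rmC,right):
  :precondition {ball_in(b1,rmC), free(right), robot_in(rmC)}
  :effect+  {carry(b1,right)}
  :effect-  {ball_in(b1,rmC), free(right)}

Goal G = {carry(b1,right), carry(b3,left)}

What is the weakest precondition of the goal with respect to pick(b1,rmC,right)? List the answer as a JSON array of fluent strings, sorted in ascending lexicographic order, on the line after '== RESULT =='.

Regress:
  G ∩ del = {}  (empty — regression defined)
  G \ add = {carry(b1,right), carry(b3,left)} \ {carry(b1,right)} = {carry(b3,left)}
  ∪ pre   = {carry(b3,left)} ∪ {ball_in(b1,rmC), free(right), robot_in(rmC)}
          = {ball_in(b1,rmC), carry(b3,left), free(right), robot_in(rmC)}

== RESULT ==
["ball_in(b1,rmC)", "carry(b3,left)", "free(right)", "robot_in(rmC)"]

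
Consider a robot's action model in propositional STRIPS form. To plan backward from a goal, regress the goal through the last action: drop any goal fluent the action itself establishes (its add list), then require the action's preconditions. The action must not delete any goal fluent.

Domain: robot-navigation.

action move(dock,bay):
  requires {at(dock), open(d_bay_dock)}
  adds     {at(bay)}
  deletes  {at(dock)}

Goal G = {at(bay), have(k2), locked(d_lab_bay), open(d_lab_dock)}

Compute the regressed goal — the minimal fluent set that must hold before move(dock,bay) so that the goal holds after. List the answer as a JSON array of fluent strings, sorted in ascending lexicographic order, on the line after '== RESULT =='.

Compute (G \ add) ∪ pre:
  G ∩ del = {}  (empty — regression defined)
  G \ add = {at(bay), have(k2), locked(d_lab_bay), open(d_lab_dock)} \ {at(bay)} = {have(k2), locked(d_lab_bay), open(d_lab_dock)}
  ∪ pre   = {have(k2), locked(d_lab_bay), open(d_lab_dock)} ∪ {at(dock), open(d_bay_dock)}
          = {at(dock), have(k2), locked(d_lab_bay), open(d_bay_dock), open(d_lab_dock)}

== RESULT ==
["at(dock)", "have(k2)", "locked(d_lab_bay)", "open(d_bay_dock)", "open(d_lab_dock)"]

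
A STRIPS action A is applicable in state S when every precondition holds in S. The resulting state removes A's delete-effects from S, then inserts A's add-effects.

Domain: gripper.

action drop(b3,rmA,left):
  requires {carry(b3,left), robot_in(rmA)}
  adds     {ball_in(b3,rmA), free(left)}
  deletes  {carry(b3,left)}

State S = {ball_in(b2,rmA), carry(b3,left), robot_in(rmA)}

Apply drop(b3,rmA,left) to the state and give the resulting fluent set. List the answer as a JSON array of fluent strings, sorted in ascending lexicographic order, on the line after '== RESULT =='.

Compute (S \ del) ∪ add:
  pre ⊆ S: {carry(b3,left), robot_in(rmA)} ⊆ S  — applicable
  S \ del = {ball_in(b2,rmA), robot_in(rmA)}
  ∪ add   = {ball_in(b2,rmA), ball_in(b3,rmA), free(left), robot_in(rmA)}

== RESULT ==
["ball_in(b2,rmA)", "ball_in(b3,rmA)", "free(left)", "robot_in(rmA)"]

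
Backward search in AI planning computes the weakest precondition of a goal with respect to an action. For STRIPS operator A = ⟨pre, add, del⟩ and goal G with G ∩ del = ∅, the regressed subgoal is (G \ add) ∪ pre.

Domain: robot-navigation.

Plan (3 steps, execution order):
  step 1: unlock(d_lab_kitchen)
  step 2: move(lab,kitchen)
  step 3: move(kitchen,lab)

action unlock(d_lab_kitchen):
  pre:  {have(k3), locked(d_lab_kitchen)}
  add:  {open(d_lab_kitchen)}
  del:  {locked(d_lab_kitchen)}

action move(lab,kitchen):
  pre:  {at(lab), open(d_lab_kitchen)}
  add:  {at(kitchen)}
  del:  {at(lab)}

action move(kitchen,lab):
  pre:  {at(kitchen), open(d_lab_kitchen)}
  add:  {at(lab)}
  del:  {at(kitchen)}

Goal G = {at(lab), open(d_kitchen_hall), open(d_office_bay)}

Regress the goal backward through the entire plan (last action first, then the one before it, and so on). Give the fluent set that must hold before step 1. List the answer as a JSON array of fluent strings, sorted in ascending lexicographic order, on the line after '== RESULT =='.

Work backward from the goal:
  through step 3 (move(kitchen,lab)): drop {at(lab)}, keep {open(d_kitchen_hall), open(d_office_bay)}, require {at(kitchen), open(d_lab_kitchen)}
    → {at(kitchen), open(d_kitchen_hall), open(d_lab_kitchen), open(d_office_bay)}
  through step 2 (move(lab,kitchen)): drop {at(kitchen)}, keep {open(d_kitchen_hall), open(d_lab_kitchen), open(d_office_bay)}, require {at(lab), open(d_lab_kitchen)}
    → {at(lab), open(d_kitchen_hall), open(d_lab_kitchen), open(d_office_bay)}
  through step 1 (unlock(d_lab_kitchen)): drop {open(d_lab_kitchen)}, keep {at(lab), open(d_kitchen_hall), open(d_office_bay)}, require {have(k3), locked(d_lab_kitchen)}
    → {at(lab), have(k3), locked(d_lab_kitchen), open(d_kitchen_hall), open(d_office_bay)}

== RESULT ==
["at(lab)", "have(k3)", "locked(d_lab_kitchen)", "open(d_kitchen_hall)", "open(d_office_bay)"]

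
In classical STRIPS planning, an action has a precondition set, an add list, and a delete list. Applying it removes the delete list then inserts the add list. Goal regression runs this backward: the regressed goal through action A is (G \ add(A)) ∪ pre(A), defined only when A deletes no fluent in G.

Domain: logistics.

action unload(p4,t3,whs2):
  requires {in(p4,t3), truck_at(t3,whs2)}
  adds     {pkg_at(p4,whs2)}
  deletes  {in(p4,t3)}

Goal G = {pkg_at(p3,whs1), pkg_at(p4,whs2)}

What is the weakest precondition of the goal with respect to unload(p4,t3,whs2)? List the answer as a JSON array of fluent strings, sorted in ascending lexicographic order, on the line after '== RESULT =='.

Compute (G \ add) ∪ pre:
  G ∩ del = {}  (empty — regression defined)
  G \ add = {pkg_at(p3,whs1), pkg_at(p4,whs2)} \ {pkg_at(p4,whs2)} = {pkg_at(p3,whs1)}
  ∪ pre   = {pkg_at(p3,whs1)} ∪ {in(p4,t3), truck_at(t3,whs2)}
          = {in(p4,t3), pkg_at(p3,whs1), truck_at(t3,whs2)}

== RESULT ==
["in(p4,t3)", "pkg_at(p3,whs1)", "truck_at(t3,whs2)"]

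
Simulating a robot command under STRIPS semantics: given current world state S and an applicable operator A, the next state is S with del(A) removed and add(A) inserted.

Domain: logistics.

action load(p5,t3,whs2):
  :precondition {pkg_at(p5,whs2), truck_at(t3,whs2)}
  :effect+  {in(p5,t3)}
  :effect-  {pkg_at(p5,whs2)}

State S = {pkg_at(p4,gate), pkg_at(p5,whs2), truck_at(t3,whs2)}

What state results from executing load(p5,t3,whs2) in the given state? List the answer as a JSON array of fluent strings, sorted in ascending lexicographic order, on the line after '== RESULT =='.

Progress:
  pre ⊆ S: {pkg_at(p5,whs2), truck_at(t3,whs2)} ⊆ S  — applicable
  S \ del = {pkg_at(p4,gate), truck_at(t3,whs2)}
  ∪ add   = {in(p5,t3), pkg_at(p4,gate), truck_at(t3,whs2)}

== RESULT ==
["in(p5,t3)", "pkg_at(p4,gate)", "truck_at(t3,whs2)"]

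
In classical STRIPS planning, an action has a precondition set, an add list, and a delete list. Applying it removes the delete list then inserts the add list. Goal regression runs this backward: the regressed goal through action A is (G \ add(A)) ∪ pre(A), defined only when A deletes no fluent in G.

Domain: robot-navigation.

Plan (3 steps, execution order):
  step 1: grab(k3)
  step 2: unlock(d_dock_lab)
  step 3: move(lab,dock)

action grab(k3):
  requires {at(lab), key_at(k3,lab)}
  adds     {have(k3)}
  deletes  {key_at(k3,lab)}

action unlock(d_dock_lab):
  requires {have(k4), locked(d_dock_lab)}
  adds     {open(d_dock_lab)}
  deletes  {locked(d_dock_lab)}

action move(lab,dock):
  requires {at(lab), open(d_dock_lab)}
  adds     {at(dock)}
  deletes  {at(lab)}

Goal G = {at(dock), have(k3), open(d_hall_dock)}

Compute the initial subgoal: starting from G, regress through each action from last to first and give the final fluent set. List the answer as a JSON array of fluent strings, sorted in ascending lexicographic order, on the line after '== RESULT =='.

Regress step by step:
  through step 3 (move(lab,dock)): drop {at(dock)}, keep {have(k3), open(d_hall_dock)}, require {at(lab), open(d_dock_lab)}
    → {at(lab), have(k3), open(d_dock_lab), open(d_hall_dock)}
  through step 2 (unlock(d_dock_lab)): drop {open(d_dock_lab)}, keep {at(lab), have(k3), open(d_hall_dock)}, require {have(k4), locked(d_dock_lab)}
    → {at(lab), have(k3), have(k4), locked(d_dock_lab), open(d_hall_dock)}
  through step 1 (grab(k3)): drop {have(k3)}, keep {at(lab), have(k4), locked(d_dock_lab), open(d_hall_dock)}, require {at(lab), key_at(k3,lab)}
    → {at(lab), have(k4), key_at(k3,lab), locked(d_dock_lab), open(d_hall_dock)}

== RESULT ==
["at(lab)", "have(k4)", "key_at(k3,lab)", "locked(d_dock_lab)", "open(d_hall_dock)"]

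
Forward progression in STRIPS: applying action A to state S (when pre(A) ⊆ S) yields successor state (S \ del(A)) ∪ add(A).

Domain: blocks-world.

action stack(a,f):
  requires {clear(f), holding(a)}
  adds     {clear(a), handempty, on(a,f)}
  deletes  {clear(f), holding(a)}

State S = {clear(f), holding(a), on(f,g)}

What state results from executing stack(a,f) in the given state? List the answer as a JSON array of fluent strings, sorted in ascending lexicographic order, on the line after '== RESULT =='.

Progress:
  pre ⊆ S: {clear(f), holding(a)} ⊆ S  — applicable
  S \ del = {on(f,g)}
  ∪ add   = {clear(a), handempty, on(a,f), on(f,g)}

== RESULT ==
["clear(a)", "handempty", "on(a,f)", "on(f,g)"]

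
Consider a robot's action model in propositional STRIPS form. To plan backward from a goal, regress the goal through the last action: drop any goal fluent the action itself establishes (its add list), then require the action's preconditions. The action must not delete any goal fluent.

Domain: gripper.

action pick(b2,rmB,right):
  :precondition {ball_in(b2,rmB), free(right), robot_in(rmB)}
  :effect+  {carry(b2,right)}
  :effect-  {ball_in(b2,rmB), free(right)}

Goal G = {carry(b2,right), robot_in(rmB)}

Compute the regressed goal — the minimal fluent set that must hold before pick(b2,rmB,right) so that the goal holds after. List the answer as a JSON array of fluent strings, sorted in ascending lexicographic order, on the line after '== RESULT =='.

Regress:
  G ∩ del = {}  (empty — regression defined)
  G \ add = {carry(b2,right), robot_in(rmB)} \ {carry(b2,right)} = {robot_in(rmB)}
  ∪ pre   = {robot_in(rmB)} ∪ {ball_in(b2,rmB), free(right), robot_in(rmB)}
          = {ball_in(b2,rmB), free(right), robot_in(rmB)}

== RESULT ==
["ball_in(b2,rmB)", "free(right)", "robot_in(rmB)"]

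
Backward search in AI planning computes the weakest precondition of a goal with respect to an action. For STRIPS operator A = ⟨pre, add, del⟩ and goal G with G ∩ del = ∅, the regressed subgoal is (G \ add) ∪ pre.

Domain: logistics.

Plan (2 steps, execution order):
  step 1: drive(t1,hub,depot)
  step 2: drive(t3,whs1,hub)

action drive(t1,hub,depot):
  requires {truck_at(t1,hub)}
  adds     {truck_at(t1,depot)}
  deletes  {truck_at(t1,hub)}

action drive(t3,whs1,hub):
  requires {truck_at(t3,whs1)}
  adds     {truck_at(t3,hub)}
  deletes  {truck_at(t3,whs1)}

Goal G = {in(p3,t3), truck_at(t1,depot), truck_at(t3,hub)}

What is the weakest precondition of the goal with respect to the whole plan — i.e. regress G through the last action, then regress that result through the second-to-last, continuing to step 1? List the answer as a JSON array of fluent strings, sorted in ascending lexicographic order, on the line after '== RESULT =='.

Work backward from the goal:
  through step 2 (drive(t3,whs1,hub)): drop {truck_at(t3,hub)}, keep {in(p3,t3), truck_at(t1,depot)}, require {truck_at(t3,whs1)}
    → {in(p3,t3), truck_at(t1,depot), truck_at(t3,whs1)}
  through step 1 (drive(t1,hub,depot)): drop {truck_at(t1,depot)}, keep {in(p3,t3), truck_at(t3,whs1)}, require {truck_at(t1,hub)}
    → {in(p3,t3), truck_at(t1,hub), truck_at(t3,whs1)}

== RESULT ==
["in(p3,t3)", "truck_at(t1,hub)", "truck_at(t3,whs1)"]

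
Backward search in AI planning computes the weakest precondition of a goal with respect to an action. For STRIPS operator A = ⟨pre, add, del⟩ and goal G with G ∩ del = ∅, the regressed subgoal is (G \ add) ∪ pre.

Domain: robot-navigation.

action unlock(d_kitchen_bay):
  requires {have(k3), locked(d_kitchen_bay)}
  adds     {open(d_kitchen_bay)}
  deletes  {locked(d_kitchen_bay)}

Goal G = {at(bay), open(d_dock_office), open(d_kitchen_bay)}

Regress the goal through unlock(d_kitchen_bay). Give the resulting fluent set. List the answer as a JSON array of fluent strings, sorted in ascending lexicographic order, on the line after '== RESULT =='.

Compute (G \ add) ∪ pre:
  G ∩ del = {}  (empty — regression defined)
  G \ add = {at(bay), open(d_dock_office), open(d_kitchen_bay)} \ {open(d_kitchen_bay)} = {at(bay), open(d_dock_office)}
  ∪ pre   = {at(bay), open(d_dock_office)} ∪ {have(k3), locked(d_kitchen_bay)}
          = {at(bay), have(k3), locked(d_kitchen_bay), open(d_dock_office)}

== RESULT ==
["at(bay)", "have(k3)", "locked(d_kitchen_bay)", "open(d_dock_office)"]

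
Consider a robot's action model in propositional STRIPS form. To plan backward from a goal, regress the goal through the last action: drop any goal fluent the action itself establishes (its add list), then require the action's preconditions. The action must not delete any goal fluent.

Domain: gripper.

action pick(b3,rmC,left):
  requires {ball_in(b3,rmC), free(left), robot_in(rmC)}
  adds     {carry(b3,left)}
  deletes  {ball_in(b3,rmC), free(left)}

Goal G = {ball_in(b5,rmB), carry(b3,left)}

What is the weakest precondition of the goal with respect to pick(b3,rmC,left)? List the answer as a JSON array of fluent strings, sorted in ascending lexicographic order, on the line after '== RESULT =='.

Regress:
  G ∩ del = {}  (empty — regression defined)
  G \ add = {ball_in(b5,rmB), carry(b3,left)} \ {carry(b3,left)} = {ball_in(b5,rmB)}
  ∪ pre   = {ball_in(b5,rmB)} ∪ {ball_in(b3,rmC), free(left), robot_in(rmC)}
          = {ball_in(b3,rmC), ball_in(b5,rmB), free(left), robot_in(rmC)}

== RESULT ==
["ball_in(b3,rmC)", "ball_in(b5,rmB)", "free(left)", "robot_in(rmC)"]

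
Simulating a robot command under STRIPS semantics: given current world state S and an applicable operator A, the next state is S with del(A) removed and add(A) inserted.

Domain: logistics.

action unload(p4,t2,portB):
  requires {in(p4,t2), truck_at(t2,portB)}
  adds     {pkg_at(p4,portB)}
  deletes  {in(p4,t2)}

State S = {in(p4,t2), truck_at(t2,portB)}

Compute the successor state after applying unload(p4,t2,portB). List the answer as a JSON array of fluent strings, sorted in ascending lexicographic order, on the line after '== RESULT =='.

Compute (S \ del) ∪ add:
  pre ⊆ S: {in(p4,t2), truck_at(t2,portB)} ⊆ S  — applicable
  S \ del = {truck_at(t2,portB)}
  ∪ add   = {pkg_at(p4,portB), truck_at(t2,portB)}

== RESULT ==
["pkg_at(p4,portB)", "truck_at(t2,portB)"]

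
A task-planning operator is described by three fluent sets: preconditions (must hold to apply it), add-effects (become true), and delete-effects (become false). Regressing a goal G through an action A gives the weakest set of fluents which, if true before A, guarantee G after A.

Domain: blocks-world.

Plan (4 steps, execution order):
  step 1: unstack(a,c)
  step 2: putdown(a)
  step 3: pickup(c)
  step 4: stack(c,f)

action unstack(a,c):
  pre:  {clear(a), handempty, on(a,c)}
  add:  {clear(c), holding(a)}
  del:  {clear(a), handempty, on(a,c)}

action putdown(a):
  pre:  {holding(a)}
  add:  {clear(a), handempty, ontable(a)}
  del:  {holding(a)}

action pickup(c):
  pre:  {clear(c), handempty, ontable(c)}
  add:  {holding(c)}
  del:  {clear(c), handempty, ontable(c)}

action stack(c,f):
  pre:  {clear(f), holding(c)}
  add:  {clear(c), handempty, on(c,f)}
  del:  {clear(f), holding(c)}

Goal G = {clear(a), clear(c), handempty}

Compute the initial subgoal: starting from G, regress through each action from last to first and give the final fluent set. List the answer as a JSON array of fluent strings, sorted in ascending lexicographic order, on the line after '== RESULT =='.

Work backward from the goal:
  through step 4 (stack(c,f)): drop {clear(c), handempty}, keep {clear(a)}, require {clear(f), holding(c)}
    → {clear(a), clear(f), holding(c)}
  through step 3 (pickup(c)): drop {holding(c)}, keep {clear(a), clear(f)}, require {clear(c), handempty, ontable(c)}
    → {clear(a), clear(c), clear(f), handempty, ontable(c)}
  through step 2 (putdown(a)): drop {clear(a), handempty}, keep {clear(c), clear(f), ontable(c)}, require {holding(a)}
    → {clear(c), clear(f), holding(a), ontable(c)}
  through step 1 (unstack(a,c)): drop {clear(c), holding(a)}, keep {clear(f), ontable(c)}, require {clear(a), handempty, on(a,c)}
    → {clear(a), clear(f), handempty, on(a,c), ontable(c)}

== RESULT ==
["clear(a)", "clear(f)", "handempty", "on(a,c)", "ontable(c)"]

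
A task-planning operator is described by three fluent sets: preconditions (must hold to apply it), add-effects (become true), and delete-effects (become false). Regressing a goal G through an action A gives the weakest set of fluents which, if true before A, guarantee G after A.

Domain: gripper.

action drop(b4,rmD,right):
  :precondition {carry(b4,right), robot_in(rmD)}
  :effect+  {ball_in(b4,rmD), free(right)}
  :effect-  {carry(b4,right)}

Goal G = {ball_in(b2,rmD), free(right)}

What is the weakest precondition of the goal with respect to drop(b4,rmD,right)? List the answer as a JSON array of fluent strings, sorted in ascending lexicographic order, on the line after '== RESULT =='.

Compute (G \ add) ∪ pre:
  G ∩ del = {}  (empty — regression defined)
  G \ add = {ball_in(b2,rmD), free(right)} \ {ball_in(b4,rmD), free(right)} = {ball_in(b2,rmD)}
  ∪ pre   = {ball_in(b2,rmD)} ∪ {carry(b4,right), robot_in(rmD)}
          = {ball_in(b2,rmD), carry(b4,right), robot_in(rmD)}

== RESULT ==
["ball_in(b2,rmD)", "carry(b4,right)", "robot_in(rmD)"]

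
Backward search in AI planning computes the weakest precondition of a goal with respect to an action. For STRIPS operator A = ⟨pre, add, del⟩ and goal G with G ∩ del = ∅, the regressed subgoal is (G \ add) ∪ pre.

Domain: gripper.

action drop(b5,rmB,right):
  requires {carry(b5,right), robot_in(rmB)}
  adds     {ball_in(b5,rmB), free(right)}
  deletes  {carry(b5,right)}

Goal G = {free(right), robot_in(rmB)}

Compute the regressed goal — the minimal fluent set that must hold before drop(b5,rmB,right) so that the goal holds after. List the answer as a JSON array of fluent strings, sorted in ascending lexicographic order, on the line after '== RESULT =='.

Compute (G \ add) ∪ pre:
  G ∩ del = {}  (empty — regression defined)
  G \ add = {free(right), robot_in(rmB)} \ {ball_in(b5,rmB), free(right)} = {robot_in(rmB)}
  ∪ pre   = {robot_in(rmB)} ∪ {carry(b5,right), robot_in(rmB)}
          = {carry(b5,right), robot_in(rmB)}

== RESULT ==
["carry(b5,right)", "robot_in(rmB)"]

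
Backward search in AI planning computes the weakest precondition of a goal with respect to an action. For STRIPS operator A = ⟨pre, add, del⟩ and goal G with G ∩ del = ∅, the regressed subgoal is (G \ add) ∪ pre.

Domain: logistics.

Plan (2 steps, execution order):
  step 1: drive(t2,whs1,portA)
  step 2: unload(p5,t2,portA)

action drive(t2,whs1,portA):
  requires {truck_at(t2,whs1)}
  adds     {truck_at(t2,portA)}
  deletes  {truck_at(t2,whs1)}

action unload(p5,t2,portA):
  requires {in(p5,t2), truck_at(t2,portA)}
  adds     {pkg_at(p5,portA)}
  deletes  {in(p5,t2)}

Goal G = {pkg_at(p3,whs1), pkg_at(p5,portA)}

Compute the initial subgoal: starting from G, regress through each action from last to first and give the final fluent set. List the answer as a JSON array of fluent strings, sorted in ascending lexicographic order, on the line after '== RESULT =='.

Regress step by step:
  through step 2 (unload(p5,t2,portA)): drop {pkg_at(p5,portA)}, keep {pkg_at(p3,whs1)}, require {in(p5,t2), truck_at(t2,portA)}
    → {in(p5,t2), pkg_at(p3,whs1), truck_at(t2,portA)}
  through step 1 (drive(t2,whs1,portA)): drop {truck_at(t2,portA)}, keep {in(p5,t2), pkg_at(p3,whs1)}, require {truck_at(t2,whs1)}
    → {in(p5,t2), pkg_at(p3,whs1), truck_at(t2,whs1)}

== RESULT ==
["in(p5,t2)", "pkg_at(p3,whs1)", "truck_at(t2,whs1)"]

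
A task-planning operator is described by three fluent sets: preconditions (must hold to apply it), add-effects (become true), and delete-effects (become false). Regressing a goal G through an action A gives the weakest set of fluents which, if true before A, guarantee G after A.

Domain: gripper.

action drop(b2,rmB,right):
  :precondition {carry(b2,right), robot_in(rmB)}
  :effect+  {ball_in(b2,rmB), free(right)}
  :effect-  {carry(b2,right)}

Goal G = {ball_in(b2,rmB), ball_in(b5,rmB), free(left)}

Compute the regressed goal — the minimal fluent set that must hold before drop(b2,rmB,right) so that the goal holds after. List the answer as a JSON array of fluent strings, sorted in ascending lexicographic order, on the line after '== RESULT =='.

Compute (G \ add) ∪ pre:
  G ∩ del = {}  (empty — regression defined)
  G \ add = {ball_in(b2,rmB), ball_in(b5,rmB), free(left)} \ {ball_in(b2,rmB), free(right)} = {ball_in(b5,rmB), free(left)}
  ∪ pre   = {ball_in(b5,rmB), free(left)} ∪ {carry(b2,right), robot_in(rmB)}
          = {ball_in(b5,rmB), carry(b2,right), free(left), robot_in(rmB)}

== RESULT ==
["ball_in(b5,rmB)", "carry(b2,right)", "free(left)", "robot_in(rmB)"]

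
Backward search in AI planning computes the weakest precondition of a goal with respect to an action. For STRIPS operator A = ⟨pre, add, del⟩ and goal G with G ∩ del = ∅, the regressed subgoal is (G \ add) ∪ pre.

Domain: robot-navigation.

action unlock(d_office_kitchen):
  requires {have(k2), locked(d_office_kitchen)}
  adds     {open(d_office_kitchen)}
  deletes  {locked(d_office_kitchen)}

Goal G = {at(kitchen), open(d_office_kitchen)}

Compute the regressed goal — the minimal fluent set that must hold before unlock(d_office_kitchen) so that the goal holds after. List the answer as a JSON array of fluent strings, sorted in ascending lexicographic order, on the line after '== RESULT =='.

Regress:
  G ∩ del = {}  (empty — regression defined)
  G \ add = {at(kitchen), open(d_office_kitchen)} \ {open(d_office_kitchen)} = {at(kitchen)}
  ∪ pre   = {at(kitchen)} ∪ {have(k2), locked(d_office_kitchen)}
          = {at(kitchen), have(k2), locked(d_office_kitchen)}

== RESULT ==
["at(kitchen)", "have(k2)", "locked(d_office_kitchen)"]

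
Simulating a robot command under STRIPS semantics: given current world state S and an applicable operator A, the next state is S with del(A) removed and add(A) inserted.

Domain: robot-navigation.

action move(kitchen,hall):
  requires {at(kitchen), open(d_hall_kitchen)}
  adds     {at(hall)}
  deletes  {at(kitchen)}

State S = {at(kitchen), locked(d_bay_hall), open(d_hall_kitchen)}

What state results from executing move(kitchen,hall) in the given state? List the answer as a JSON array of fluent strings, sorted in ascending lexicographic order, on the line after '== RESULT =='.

Progress:
  pre ⊆ S: {at(kitchen), open(d_hall_kitchen)} ⊆ S  — applicable
  S \ del = {locked(d_bay_hall), open(d_hall_kitchen)}
  ∪ add   = {at(hall), locked(d_bay_hall), open(d_hall_kitchen)}

== RESULT ==
["at(hall)", "locked(d_bay_hall)", "open(d_hall_kitchen)"]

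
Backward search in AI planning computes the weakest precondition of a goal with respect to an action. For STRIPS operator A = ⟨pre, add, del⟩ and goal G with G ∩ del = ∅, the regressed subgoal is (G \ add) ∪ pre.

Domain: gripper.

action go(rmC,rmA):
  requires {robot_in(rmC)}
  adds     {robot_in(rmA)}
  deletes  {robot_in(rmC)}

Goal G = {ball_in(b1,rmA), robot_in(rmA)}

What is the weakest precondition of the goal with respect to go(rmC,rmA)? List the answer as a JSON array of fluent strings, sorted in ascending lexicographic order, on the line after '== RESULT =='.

Compute (G \ add) ∪ pre:
  G ∩ del = {}  (empty — regression defined)
  G \ add = {ball_in(b1,rmA), robot_in(rmA)} \ {robot_in(rmA)} = {ball_in(b1,rmA)}
  ∪ pre   = {ball_in(b1,rmA)} ∪ {robot_in(rmC)}
          = {ball_in(b1,rmA), robot_in(rmC)}

== RESULT ==
["ball_in(b1,rmA)", "robot_in(rmC)"]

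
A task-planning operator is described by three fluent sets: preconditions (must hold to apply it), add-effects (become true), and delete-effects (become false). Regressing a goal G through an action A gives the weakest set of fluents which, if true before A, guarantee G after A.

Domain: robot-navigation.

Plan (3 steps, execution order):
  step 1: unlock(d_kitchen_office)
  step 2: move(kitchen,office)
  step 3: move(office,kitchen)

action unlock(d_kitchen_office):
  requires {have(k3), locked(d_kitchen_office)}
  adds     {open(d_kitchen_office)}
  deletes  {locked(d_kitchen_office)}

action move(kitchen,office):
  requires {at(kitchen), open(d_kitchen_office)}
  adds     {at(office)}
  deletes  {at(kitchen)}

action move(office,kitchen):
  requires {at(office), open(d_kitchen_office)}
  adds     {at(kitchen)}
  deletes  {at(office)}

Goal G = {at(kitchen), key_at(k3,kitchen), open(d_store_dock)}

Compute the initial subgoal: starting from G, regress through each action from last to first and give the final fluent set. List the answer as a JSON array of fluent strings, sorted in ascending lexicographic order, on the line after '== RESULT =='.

Regress step by step:
  through step 3 (move(office,kitchen)): drop {at(kitchen)}, keep {key_at(k3,kitchen), open(d_store_dock)}, require {at(office), open(d_kitchen_office)}
    → {at(office), key_at(k3,kitchen), open(d_kitchen_office), open(d_store_dock)}
  through step 2 (move(kitchen,office)): drop {at(office)}, keep {key_at(k3,kitchen), open(d_kitchen_office), open(d_store_dock)}, require {at(kitchen), open(d_kitchen_office)}
    → {at(kitchen), key_at(k3,kitchen), open(d_kitchen_office), open(d_store_dock)}
  through step 1 (unlock(d_kitchen_office)): drop {open(d_kitchen_office)}, keep {at(kitchen), key_at(k3,kitchen), open(d_store_dock)}, require {have(k3), locked(d_kitchen_office)}
    → {at(kitchen), have(k3), key_at(k3,kitchen), locked(d_kitchen_office), open(d_store_dock)}

== RESULT ==
["at(kitchen)", "have(k3)", "key_at(k3,kitchen)", "locked(d_kitchen_office)", "open(d_store_dock)"]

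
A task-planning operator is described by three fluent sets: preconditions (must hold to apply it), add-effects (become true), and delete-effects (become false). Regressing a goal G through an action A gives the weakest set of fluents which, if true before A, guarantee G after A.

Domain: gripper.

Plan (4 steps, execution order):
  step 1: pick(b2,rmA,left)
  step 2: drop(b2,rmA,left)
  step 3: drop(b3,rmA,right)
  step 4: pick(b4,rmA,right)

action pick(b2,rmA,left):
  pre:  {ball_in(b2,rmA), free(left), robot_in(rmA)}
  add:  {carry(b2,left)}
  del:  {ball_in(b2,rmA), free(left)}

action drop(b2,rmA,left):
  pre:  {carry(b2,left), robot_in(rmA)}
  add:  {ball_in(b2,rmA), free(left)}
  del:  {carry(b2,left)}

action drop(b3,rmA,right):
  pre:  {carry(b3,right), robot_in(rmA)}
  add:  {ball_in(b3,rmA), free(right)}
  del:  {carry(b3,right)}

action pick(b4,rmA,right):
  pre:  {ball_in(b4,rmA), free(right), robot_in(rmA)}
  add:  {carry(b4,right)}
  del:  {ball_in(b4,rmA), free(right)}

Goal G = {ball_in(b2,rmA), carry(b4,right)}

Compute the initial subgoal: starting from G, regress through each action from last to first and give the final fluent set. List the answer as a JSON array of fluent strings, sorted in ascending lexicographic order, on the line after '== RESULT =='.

Work backward from the goal:
  through step 4 (pick(b4,rmA,right)): drop {carry(b4,right)}, keep {ball_in(b2,rmA)}, require {ball_in(b4,rmA), free(right), robot_in(rmA)}
    → {ball_in(b2,rmA), ball_in(b4,rmA), free(right), robot_in(rmA)}
  through step 3 (drop(b3,rmA,right)): drop {free(right)}, keep {ball_in(b2,rmA), ball_in(b4,rmA), robot_in(rmA)}, require {carry(b3,right), robot_in(rmA)}
    → {ball_in(b2,rmA), ball_in(b4,rmA), carry(b3,right), robot_in(rmA)}
  through step 2 (drop(b2,rmA,left)): drop {ball_in(b2,rmA)}, keep {ball_in(b4,rmA), carry(b3,right), robot_in(rmA)}, require {carry(b2,left), robot_in(rmA)}
    → {ball_in(b4,rmA), carry(b2,left), carry(b3,right), robot_in(rmA)}
  through step 1 (pick(b2,rmA,left)): drop {carry(b2,left)}, keep {ball_in(b4,rmA), carry(b3,right), robot_in(rmA)}, require {ball_in(b2,rmA), free(left), robot_in(rmA)}
    → {ball_in(b2,rmA), ball_in(b4,rmA), carry(b3,right), free(left), robot_in(rmA)}

== RESULT ==
["ball_in(b2,rmA)", "ball_in(b4,rmA)", "carry(b3,right)", "free(left)", "robot_in(rmA)"]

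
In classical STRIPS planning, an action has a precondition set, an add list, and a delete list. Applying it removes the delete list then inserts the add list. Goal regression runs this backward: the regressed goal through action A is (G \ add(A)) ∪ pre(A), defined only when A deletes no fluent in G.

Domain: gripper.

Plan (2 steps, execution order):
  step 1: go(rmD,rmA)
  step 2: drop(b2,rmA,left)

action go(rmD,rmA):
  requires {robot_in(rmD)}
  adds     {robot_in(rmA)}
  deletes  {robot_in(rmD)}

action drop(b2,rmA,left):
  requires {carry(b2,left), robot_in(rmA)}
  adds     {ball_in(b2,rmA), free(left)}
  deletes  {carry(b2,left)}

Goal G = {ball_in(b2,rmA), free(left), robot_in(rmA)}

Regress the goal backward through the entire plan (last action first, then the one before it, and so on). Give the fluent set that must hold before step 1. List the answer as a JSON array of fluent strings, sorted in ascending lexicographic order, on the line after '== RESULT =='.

Regress step by step:
  through step 2 (drop(b2,rmA,left)): drop {ball_in(b2,rmA), free(left)}, keep {robot_in(rmA)}, require {carry(b2,left), robot_in(rmA)}
    → {carry(b2,left), robot_in(rmA)}
  through step 1 (go(rmD,rmA)): drop {robot_in(rmA)}, keep {carry(b2,left)}, require {robot_in(rmD)}
    → {carry(b2,left), robot_in(rmD)}

== RESULT ==
["carry(b2,left)", "robot_in(rmD)"]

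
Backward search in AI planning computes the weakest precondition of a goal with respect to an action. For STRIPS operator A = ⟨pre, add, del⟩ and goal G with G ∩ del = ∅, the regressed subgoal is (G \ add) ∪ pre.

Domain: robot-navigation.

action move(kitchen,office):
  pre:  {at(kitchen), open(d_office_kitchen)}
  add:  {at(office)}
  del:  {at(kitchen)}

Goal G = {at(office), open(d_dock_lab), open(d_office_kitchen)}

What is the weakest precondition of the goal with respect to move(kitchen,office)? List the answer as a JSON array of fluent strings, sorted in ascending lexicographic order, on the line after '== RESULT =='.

Regress:
  G ∩ del = {}  (empty — regression defined)
  G \ add = {at(office), open(d_dock_lab), open(d_office_kitchen)} \ {at(office)} = {open(d_dock_lab), open(d_office_kitchen)}
  ∪ pre   = {open(d_dock_lab), open(d_office_kitchen)} ∪ {at(kitchen), open(d_office_kitchen)}
          = {at(kitchen), open(d_dock_lab), open(d_office_kitchen)}

== RESULT ==
["at(kitchen)", "open(d_dock_lab)", "open(d_office_kitchen)"]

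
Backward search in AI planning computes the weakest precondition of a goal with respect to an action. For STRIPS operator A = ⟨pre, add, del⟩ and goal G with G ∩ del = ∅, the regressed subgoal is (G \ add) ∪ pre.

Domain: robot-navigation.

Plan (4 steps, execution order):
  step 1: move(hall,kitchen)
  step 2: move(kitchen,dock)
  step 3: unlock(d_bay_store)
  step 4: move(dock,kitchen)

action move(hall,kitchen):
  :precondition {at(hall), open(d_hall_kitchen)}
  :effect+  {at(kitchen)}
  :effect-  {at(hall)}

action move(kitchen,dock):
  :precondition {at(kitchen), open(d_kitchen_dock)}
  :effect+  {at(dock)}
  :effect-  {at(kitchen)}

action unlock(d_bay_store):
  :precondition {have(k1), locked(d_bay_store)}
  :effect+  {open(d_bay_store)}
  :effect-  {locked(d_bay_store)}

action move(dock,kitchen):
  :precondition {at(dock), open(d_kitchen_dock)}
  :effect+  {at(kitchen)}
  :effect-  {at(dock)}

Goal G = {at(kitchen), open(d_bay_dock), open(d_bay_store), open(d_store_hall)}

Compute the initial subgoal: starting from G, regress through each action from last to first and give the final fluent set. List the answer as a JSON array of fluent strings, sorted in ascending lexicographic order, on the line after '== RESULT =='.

Regress step by step:
  through step 4 (move(dock,kitchen)): drop {at(kitchen)}, keep {open(d_bay_dock), open(d_bay_store), open(d_store_hall)}, require {at(dock), open(d_kitchen_dock)}
    → {at(dock), open(d_bay_dock), open(d_bay_store), open(d_kitchen_dock), open(d_store_hall)}
  through step 3 (unlock(d_bay_store)): drop {open(d_bay_store)}, keep {at(dock), open(d_bay_dock), open(d_kitchen_dock), open(d_store_hall)}, require {have(k1), locked(d_bay_store)}
    → {at(dock), have(k1), locked(d_bay_store), open(d_bay_dock), open(d_kitchen_dock), open(d_store_hall)}
  through step 2 (move(kitchen,dock)): drop {at(dock)}, keep {have(k1), locked(d_bay_store), open(d_bay_dock), open(d_kitchen_dock), open(d_store_hall)}, require {at(kitchen), open(d_kitchen_dock)}
    → {at(kitchen), have(k1), locked(d_bay_store), open(d_bay_dock), open(d_kitchen_dock), open(d_store_hall)}
  through step 1 (move(hall,kitchen)): drop {at(kitchen)}, keep {have(k1), locked(d_bay_store), open(d_bay_dock), open(d_kitchen_dock), open(d_store_hall)}, require {at(hall), open(d_hall_kitchen)}
    → {at(hall), have(k1), locked(d_bay_store), open(d_bay_dock), open(d_hall_kitchen), open(d_kitchen_dock), open(d_store_hall)}

== RESULT ==
["at(hall)", "have(k1)", "locked(d_bay_store)", "open(d_bay_dock)", "open(d_hall_kitchen)", "open(d_kitchen_dock)", "open(d_store_hall)"]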